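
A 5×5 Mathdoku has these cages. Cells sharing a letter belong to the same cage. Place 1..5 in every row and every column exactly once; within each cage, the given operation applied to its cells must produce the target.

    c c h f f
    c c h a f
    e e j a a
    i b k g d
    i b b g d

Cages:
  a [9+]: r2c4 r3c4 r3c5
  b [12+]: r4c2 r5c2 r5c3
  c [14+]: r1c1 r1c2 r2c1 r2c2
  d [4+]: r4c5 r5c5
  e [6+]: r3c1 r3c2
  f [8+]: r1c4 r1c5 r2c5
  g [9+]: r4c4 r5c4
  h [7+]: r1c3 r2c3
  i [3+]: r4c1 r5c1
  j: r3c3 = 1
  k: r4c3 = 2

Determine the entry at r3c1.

4

Cage j is a single given cell; hence r3c3 = 1.
Cage k is a single given cell; hence r4c3 = 2.
2 is placed in row 4, so r4c1 = 1.
1 is placed in row 4, so r4c5 = 3.
Cage i needs two cells with sum 3, which forces r5c1 = 2.
Column 5 now contains 3, which forces r5c5 = 1.
2 is placed in column 1; hence r3c1 = 4.
Cage e needs two cells with sum 6, so r3c2 = 2.
2 is placed in row 3, leaving r3c5 = 5.
Cage f needs sum 8, which forces r1c4 = 2.
Cage f needs sum 8, which forces r1c5 = 4.
The 3 cells of cage a must have sum 9, so r2c4 = 1.
Column 5 already has 5, so r2c5 = 2.
Row 3 already has 5; hence r3c4 = 3.
Cage c has sum 14, so r1c1 = 5.
Cage c needs sum 14, which forces r1c2 = 1.
Row 1 now contains 4; hence r1c3 = 3.
The 4 cells of cage c must have sum 14, which forces r2c1 = 3.
1 is placed in row 2, which forces r2c2 = 5.
Cage h needs two cells with sum 7, which forces r2c3 = 4.
Column 2 now contains 5, leaving r4c2 = 4.
Row 4 now contains 4, leaving r4c4 = 5.
Column 2 already has 4; hence r5c2 = 3.
Column 3 now contains 4, which forces r5c3 = 5.
5 is placed in column 4, leaving r5c4 = 4.
The full grid is 5 1 3 2 4 / 3 5 4 1 2 / 4 2 1 3 5 / 1 4 2 5 3 / 2 3 5 4 1.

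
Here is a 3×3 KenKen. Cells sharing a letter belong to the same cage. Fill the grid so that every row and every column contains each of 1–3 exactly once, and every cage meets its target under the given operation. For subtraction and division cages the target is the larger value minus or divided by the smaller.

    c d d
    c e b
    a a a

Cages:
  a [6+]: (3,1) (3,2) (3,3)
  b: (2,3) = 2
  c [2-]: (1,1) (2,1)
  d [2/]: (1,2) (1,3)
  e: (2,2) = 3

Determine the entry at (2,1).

1

E is a freebie; hence (2,2) = 3.
Cage b is a single given cell; hence (2,3) = 2.
Cage c needs two cells with difference 2, so (1,1) = 3.
Cage d's pair has quotient 2, leaving (1,2) = 2.
2 is placed in column 3; hence (1,3) = 1.
Row 2 already has 3, leaving (2,1) = 1.
1 is placed in column 1; hence (3,1) = 2.
2 is placed in column 2, which forces (3,2) = 1.
1 is placed in column 3, which forces (3,3) = 3.
Filled in: 3 2 1 / 1 3 2 / 2 1 3.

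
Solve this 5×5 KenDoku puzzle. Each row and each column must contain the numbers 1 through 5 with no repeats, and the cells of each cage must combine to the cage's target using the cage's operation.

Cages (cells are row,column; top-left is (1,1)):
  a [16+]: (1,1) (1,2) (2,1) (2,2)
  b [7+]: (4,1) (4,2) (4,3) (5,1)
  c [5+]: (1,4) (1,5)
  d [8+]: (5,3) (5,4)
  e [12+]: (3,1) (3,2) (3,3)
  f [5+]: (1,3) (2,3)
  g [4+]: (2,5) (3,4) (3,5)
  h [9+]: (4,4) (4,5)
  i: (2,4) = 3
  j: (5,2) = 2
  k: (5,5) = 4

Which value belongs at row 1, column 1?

Cage i is given, which forces (2,4) = 3.
Cage g needs sum 4, which forces (2,5) = 1.
Cage g needs sum 4, leaving (3,4) = 1.
The 3 cells of cage g must have sum 4; hence (3,5) = 2.
The 4 cells of cage b must have sum 7, which forces (5,1) = 1.
Cage j is a single given cell, which forces (5,2) = 2.
3 is placed in column 4, which forces (5,4) = 5.
Cage k is given; hence (5,5) = 4.
The two cells of cage c must have sum 5, leaving (1,4) = 2.
Column 5 now contains 4, which forces (1,5) = 3.
Column 4 now contains 5, leaving (4,4) = 4.
Column 5 now contains 4, leaving (4,5) = 5.
Row 5 now contains 5, which forces (5,3) = 3.
The 4 cells of cage a must have sum 16, leaving (1,1) = 5.
Cage a needs sum 16; hence (1,2) = 4.
Row 1 already has 3, leaving (1,3) = 1.
Cage a has sum 16; hence (2,1) = 2.
Cage a has sum 16, which forces (2,2) = 5.
The two cells of cage f must have sum 5; hence (2,3) = 4.
Column 2 already has 5; hence (3,2) = 3.
Column 3 already has 4, which forces (3,3) = 5.
Column 1 already has 2, so (4,1) = 3.
3 is placed in column 2, so (4,2) = 1.
1 is placed in column 3; hence (4,3) = 2.
Row 3 already has 3, leaving (3,1) = 4.
The full grid is 5 4 1 2 3 / 2 5 4 3 1 / 4 3 5 1 2 / 3 1 2 4 5 / 1 2 3 5 4.

5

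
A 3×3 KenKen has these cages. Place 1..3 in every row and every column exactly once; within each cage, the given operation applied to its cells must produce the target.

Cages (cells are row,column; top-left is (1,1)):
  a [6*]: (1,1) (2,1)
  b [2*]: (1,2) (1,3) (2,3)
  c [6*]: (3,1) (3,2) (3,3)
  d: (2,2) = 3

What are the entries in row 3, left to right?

1 2 3

Cage b needs product 2, so (1,2) = 1.
Cage b has product 2; hence (1,3) = 2.
Cage d is given, so (2,2) = 3.
Cage b needs product 2; hence (2,3) = 1.
Column 2 already has 3, leaving (3,2) = 2.
Column 3 already has 1, leaving (3,3) = 3.
Row 1 already has 2; hence (1,1) = 3.
Row 2 now contains 3, which forces (2,1) = 2.
Row 3 already has 3, leaving (3,1) = 1.
Completed grid: 3 1 2 / 2 3 1 / 1 2 3.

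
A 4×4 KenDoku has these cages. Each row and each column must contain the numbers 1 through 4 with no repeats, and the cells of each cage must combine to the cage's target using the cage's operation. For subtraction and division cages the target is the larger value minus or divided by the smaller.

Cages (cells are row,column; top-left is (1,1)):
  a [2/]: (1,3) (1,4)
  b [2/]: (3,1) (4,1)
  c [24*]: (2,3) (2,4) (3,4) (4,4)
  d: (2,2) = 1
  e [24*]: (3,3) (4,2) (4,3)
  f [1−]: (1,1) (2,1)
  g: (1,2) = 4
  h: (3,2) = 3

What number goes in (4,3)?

3

G is a freebie, leaving (1,2) = 4.
D is a freebie, which forces (2,2) = 1.
H is a freebie; hence (3,2) = 3.
Column 2 now contains 3; hence (4,2) = 2.
Cage b's pair has quotient 2; hence (3,1) = 2.
The 3 cells of cage e must have product 24; hence (3,3) = 4.
Row 3 already has 4, which forces (3,4) = 1.
Cage e has product 24, so (4,3) = 3.
Row 4 now contains 3; hence (4,4) = 4.
The two cells of cage f must have difference 1; hence (1,1) = 3.
Cage a needs two cells with quotient 2; hence (1,3) = 1.
1 is placed in column 4; hence (1,4) = 2.
Cage f's pair has difference 1, which forces (2,1) = 4.
Column 3 now contains 3, which forces (2,3) = 2.
Cage c has product 24, so (2,4) = 3.
4 is placed in row 4, leaving (4,1) = 1.
Completed grid: 3 4 1 2 / 4 1 2 3 / 2 3 4 1 / 1 2 3 4.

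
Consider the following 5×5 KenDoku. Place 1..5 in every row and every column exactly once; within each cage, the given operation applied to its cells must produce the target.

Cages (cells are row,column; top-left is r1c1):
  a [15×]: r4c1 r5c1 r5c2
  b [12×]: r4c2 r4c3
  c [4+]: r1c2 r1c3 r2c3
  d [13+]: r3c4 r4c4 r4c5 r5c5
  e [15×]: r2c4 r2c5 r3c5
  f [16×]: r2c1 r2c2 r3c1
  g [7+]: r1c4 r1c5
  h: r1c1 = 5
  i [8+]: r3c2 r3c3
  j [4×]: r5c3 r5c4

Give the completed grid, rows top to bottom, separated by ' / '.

5 1 2 3 4 / 4 2 1 5 3 / 2 3 5 4 1 / 1 4 3 2 5 / 3 5 4 1 2

Cage h is a single given cell, which forces r1c1 = 5.
The 3 cells of cage c must have sum 4, which forces r1c2 = 1.
The 3 cells of cage c must have sum 4, leaving r1c3 = 2.
The 3 cells of cage c must have sum 4, leaving r2c3 = 1.
1 is placed in column 3, which forces r5c3 = 4.
4 is placed in row 5, which forces r5c4 = 1.
Row 2 already has 1, which forces r2c1 = 4.
Cage f needs product 16, leaving r2c2 = 2.
Cage f has product 16, so r3c1 = 2.
The 3 cells of cage e must have product 15; hence r3c5 = 1.
Cage a needs product 15, leaving r4c1 = 1.
The two cells of cage b must have product 12, so r4c2 = 4.
4 is placed in column 3, so r4c3 = 3.
Row 5 now contains 1, leaving r5c1 = 3.
Cage a has product 15, so r5c2 = 5.
5 is placed in row 5, so r5c5 = 2.
Column 2 already has 5, so r3c2 = 3.
Column 3 already has 3, leaving r3c3 = 5.
Cage d has sum 13; hence r3c4 = 4.
Cage d needs sum 13; hence r4c4 = 2.
Column 5 already has 2, leaving r4c5 = 5.
Column 4 now contains 4, leaving r1c4 = 3.
Cage g's pair has sum 7, so r1c5 = 4.
The 3 cells of cage e must have product 15; hence r2c4 = 5.
Column 5 now contains 5, so r2c5 = 3.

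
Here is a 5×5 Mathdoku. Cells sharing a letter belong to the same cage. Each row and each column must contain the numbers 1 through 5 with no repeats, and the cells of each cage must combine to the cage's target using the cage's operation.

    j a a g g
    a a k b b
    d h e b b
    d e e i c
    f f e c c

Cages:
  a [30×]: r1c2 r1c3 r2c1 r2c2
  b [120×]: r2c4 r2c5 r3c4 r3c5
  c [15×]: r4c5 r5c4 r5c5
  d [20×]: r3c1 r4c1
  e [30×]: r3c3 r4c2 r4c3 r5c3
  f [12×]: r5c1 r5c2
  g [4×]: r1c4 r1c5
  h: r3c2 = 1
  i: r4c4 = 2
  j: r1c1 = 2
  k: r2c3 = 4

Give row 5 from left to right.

Cage j is given, so r1c1 = 2.
Cage k is a single given cell, which forces r2c3 = 4.
H is a freebie, so r3c2 = 1.
Cage i is given, so r4c4 = 2.
Cage a needs product 30, leaving r2c2 = 2.
Cage b needs product 120, which forces r3c4 = 4.
Cage b needs product 120, so r3c5 = 2.
Column 4 already has 4, so r1c4 = 1.
Cage g's pair has product 4, which forces r1c5 = 4.
4 is placed in row 3, which forces r3c1 = 5.
Row 3 already has 5; hence r3c3 = 3.
Cage d's pair has product 20; hence r4c1 = 4.
Cage e has product 30; hence r4c3 = 1.
Column 1 now contains 4, leaving r5c1 = 3.
Row 5 already has 3, leaving r5c2 = 4.
The 4 cells of cage e must have product 30, which forces r5c3 = 2.
Row 5 already has 3, leaving r5c4 = 5.
5 is placed in row 5, leaving r5c5 = 1.
The 4 cells of cage a must have product 30; hence r1c2 = 3.
Column 3 already has 3, leaving r1c3 = 5.
3 is placed in column 1, leaving r2c1 = 1.
Column 4 now contains 5, leaving r2c4 = 3.
Cage b needs product 120, so r2c5 = 5.
The 4 cells of cage e must have product 30, leaving r4c2 = 5.
The 3 cells of cage c must have product 15, so r4c5 = 3.
Filled in: 2 3 5 1 4 / 1 2 4 3 5 / 5 1 3 4 2 / 4 5 1 2 3 / 3 4 2 5 1.

3 4 2 5 1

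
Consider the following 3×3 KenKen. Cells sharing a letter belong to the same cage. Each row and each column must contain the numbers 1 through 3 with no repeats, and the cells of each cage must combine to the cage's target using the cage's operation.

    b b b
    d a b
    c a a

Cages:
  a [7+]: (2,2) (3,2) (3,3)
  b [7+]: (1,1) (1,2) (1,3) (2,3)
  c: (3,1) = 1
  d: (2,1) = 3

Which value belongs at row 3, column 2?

3

Cage d is a single given cell, leaving (2,1) = 3.
Row 2 already has 3, so (2,2) = 2.
The 4 cells of cage b must have sum 7, leaving (2,3) = 1.
C is a freebie, leaving (3,1) = 1.
Row 3 now contains 1, so (3,2) = 3.
3 is placed in row 3; hence (3,3) = 2.
Column 1 already has 1, which forces (1,1) = 2.
Column 2 already has 3, leaving (1,2) = 1.
2 is placed in column 3, which forces (1,3) = 3.
Filled in: 2 1 3 / 3 2 1 / 1 3 2.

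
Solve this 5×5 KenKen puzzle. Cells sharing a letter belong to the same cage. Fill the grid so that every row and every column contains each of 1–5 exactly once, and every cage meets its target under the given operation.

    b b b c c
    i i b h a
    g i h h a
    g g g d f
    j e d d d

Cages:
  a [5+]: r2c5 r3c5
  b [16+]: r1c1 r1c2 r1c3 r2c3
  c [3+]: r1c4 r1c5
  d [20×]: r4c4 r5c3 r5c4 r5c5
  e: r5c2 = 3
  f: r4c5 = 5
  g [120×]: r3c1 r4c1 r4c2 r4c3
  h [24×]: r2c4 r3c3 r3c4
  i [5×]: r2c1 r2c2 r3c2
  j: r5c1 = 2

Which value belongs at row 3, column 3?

2

Cage i has product 5, so r2c1 = 1.
Cage i has product 5, leaving r2c2 = 5.
5 is placed in row 2; hence r2c3 = 4.
The 3 cells of cage i must have product 5; hence r3c2 = 1.
Cage f is given, which forces r4c5 = 5.
J is a freebie, which forces r5c1 = 2.
Cage e is a single given cell, leaving r5c2 = 3.
The 4 cells of cage b must have sum 16, leaving r1c2 = 4.
Cage g has product 120, leaving r3c1 = 5.
Cage h needs product 24, which forces r3c4 = 4.
Column 2 now contains 4, so r4c2 = 2.
Row 4 already has 2, which forces r4c3 = 3.
The 4 cells of cage d must have product 20, which forces r4c4 = 1.
Column 4 now contains 4, leaving r5c4 = 5.
Column 1 now contains 5; hence r1c1 = 3.
3 is placed in column 3, leaving r1c3 = 5.
1 is placed in column 4; hence r1c4 = 2.
The two cells of cage c must have sum 3, which forces r1c5 = 1.
Cage h needs product 24, so r2c4 = 3.
3 is placed in row 2, leaving r2c5 = 2.
3 is placed in column 3, leaving r3c3 = 2.
Column 5 now contains 2, leaving r3c5 = 3.
Row 4 now contains 3; hence r4c1 = 4.
5 is placed in row 5, so r5c3 = 1.
The 4 cells of cage d must have product 20; hence r5c5 = 4.
The full grid is 3 4 5 2 1 / 1 5 4 3 2 / 5 1 2 4 3 / 4 2 3 1 5 / 2 3 1 5 4.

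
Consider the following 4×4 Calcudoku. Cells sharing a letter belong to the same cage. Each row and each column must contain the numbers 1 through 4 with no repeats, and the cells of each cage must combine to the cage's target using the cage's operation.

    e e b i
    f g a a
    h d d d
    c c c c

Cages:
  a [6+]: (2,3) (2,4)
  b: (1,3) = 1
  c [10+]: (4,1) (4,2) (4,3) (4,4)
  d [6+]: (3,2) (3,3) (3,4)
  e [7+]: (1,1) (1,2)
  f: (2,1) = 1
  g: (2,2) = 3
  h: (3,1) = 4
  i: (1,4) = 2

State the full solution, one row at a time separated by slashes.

B is a freebie, so (1,3) = 1.
I is a freebie; hence (1,4) = 2.
Cage f is given, so (2,1) = 1.
G is a freebie, so (2,2) = 3.
2 is placed in column 4, leaving (2,4) = 4.
Cage h is given; hence (3,1) = 4.
Column 1 now contains 4, so (1,1) = 3.
Column 2 now contains 3; hence (1,2) = 4.
4 is placed in row 2, so (2,3) = 2.
Column 3 already has 2, so (3,3) = 3.
Row 3 now contains 3, leaving (3,4) = 1.
3 is placed in column 1, which forces (4,1) = 2.
Row 4 already has 2, leaving (4,2) = 1.
3 is placed in column 3, leaving (4,3) = 4.
Column 4 now contains 1, leaving (4,4) = 3.
Row 3 already has 1, leaving (3,2) = 2.

3 4 1 2 / 1 3 2 4 / 4 2 3 1 / 2 1 4 3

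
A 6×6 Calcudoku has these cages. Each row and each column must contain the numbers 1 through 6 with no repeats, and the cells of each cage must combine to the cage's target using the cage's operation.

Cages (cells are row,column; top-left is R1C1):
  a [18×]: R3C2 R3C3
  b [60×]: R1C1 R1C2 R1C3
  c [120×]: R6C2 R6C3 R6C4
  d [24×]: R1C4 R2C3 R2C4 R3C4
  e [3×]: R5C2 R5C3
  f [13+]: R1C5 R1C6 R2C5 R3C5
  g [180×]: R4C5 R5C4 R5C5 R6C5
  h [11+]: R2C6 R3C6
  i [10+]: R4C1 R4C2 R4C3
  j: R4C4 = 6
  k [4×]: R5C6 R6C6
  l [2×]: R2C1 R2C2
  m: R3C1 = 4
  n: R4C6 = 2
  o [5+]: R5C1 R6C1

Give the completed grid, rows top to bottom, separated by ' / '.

6 5 2 1 4 3 / 1 2 4 3 5 6 / 4 3 6 2 1 5 / 5 4 1 6 3 2 / 2 1 3 5 6 4 / 3 6 5 4 2 1

Cage m is given, which forces R3C1 = 4.
J is a freebie; hence R4C4 = 6.
Cage n is given, leaving R4C6 = 2.
Row 4 needs a 3, and only R4C5 is open for it.
Row 5 needs a 6, and only R5C5 is open for it.
The only place for 6 in row 2 is R2C6.
6 is placed in column 6, so R3C6 = 5.
Column 6 already has 5, leaving R1C6 = 3.
Cage f needs sum 13; hence R3C5 = 1.
In row 1, 1 can only go at R1C4, so R1C4 = 1.
Row 1 needs a 4, and only R1C5 is open for it.
4 is placed in column 5, leaving R2C5 = 5.
5 is placed in column 5; hence R6C5 = 2.
The two cells of cage o must have sum 5, which forces R5C1 = 2.
The 4 cells of cage g must have product 180, which forces R5C4 = 5.
Row 6 already has 2, which forces R6C1 = 3.
5 is placed in column 4; hence R6C4 = 4.
4 is placed in row 6, which forces R6C6 = 1.
2 is placed in column 1, leaving R2C1 = 1.
Cage l needs two cells with product 2, which forces R2C2 = 2.
The 4 cells of cage d must have product 24; hence R2C3 = 4.
Row 2 now contains 2, so R2C4 = 3.
Column 4 now contains 3, which forces R3C4 = 2.
Column 1 now contains 1, which forces R4C1 = 5.
Row 4 now contains 5, so R4C3 = 1.
Column 3 already has 1, leaving R5C3 = 3.
Column 6 now contains 1, which forces R5C6 = 4.
5 is placed in column 1, so R1C1 = 6.
Cage b has product 60, so R1C2 = 5.
Cage b has product 60, which forces R1C3 = 2.
The two cells of cage a must have product 18, which forces R3C2 = 3.
3 is placed in column 3; hence R3C3 = 6.
Row 4 now contains 1, which forces R4C2 = 4.
3 is placed in row 5; hence R5C2 = 1.
Column 2 already has 5, so R6C2 = 6.
Column 3 already has 6; hence R6C3 = 5.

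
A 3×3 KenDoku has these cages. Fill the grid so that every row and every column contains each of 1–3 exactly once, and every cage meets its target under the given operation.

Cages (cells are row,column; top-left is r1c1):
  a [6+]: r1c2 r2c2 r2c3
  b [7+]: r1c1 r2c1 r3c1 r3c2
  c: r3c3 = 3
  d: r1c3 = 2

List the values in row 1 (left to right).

Cage d is a single given cell, so r1c3 = 2.
Cage b has sum 7, leaving r3c2 = 1.
Cage c is given; hence r3c3 = 3.
Column 2 already has 1, which forces r1c2 = 3.
The 3 cells of cage a must have sum 6, so r2c2 = 2.
Column 3 already has 3, leaving r2c3 = 1.
Row 3 already has 3, leaving r3c1 = 2.
Row 1 already has 3, which forces r1c1 = 1.
1 is placed in row 2, leaving r2c1 = 3.
Filled in: 1 3 2 / 3 2 1 / 2 1 3.

1 3 2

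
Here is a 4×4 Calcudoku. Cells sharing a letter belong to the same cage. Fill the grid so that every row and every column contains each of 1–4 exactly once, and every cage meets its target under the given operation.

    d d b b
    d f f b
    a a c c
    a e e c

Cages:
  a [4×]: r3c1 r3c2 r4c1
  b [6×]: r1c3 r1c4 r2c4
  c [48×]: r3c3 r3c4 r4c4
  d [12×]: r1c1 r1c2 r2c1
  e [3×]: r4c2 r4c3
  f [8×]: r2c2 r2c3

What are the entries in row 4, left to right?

The 3 cells of cage c must have product 48, leaving r3c3 = 4.
Cage c has product 48, so r3c4 = 3.
Cage c needs product 48, which forces r4c4 = 4.
Cage b needs product 6, which forces r1c3 = 3.
Cage f's pair has product 8, which forces r2c2 = 4.
Column 3 already has 4, so r2c3 = 2.
Row 2 now contains 2, so r2c4 = 1.
4 is placed in row 3, leaving r3c1 = 1.
The 3 cells of cage a must have product 4, leaving r3c2 = 2.
Cage a has product 4, leaving r4c1 = 2.
3 is placed in column 3, leaving r4c3 = 1.
1 is placed in column 1; hence r1c1 = 4.
Column 2 now contains 2, which forces r1c2 = 1.
1 is placed in column 4, which forces r1c4 = 2.
Row 2 already has 1, which forces r2c1 = 3.
Row 4 already has 1, which forces r4c2 = 3.
Completed grid: 4 1 3 2 / 3 4 2 1 / 1 2 4 3 / 2 3 1 4.

2 3 1 4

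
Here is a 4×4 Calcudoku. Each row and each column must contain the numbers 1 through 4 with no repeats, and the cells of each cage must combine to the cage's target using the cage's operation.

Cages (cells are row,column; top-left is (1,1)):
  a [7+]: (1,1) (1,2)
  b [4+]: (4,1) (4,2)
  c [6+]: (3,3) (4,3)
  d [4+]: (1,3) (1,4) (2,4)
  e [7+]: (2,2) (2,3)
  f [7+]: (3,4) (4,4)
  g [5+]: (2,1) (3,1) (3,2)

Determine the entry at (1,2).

3

Cage d has sum 4, leaving (1,3) = 1.
The 3 cells of cage d must have sum 4, so (1,4) = 2.
Cage d needs sum 4; hence (2,4) = 1.
1 is placed in row 2, leaving (2,1) = 2.
Cage g has sum 5, which forces (3,1) = 1.
The 3 cells of cage g must have sum 5; hence (3,2) = 2.
2 is placed in row 3, so (3,3) = 4.
Row 3 now contains 4, leaving (3,4) = 3.
Column 1 already has 1, so (4,1) = 3.
3 is placed in row 4, leaving (4,2) = 1.
Column 3 now contains 4, so (4,3) = 2.
Column 4 now contains 3; hence (4,4) = 4.
3 is placed in column 1, leaving (1,1) = 4.
The two cells of cage a must have sum 7, which forces (1,2) = 3.
Cage e's pair has sum 7, so (2,2) = 4.
Column 3 now contains 4, which forces (2,3) = 3.
Filled in: 4 3 1 2 / 2 4 3 1 / 1 2 4 3 / 3 1 2 4.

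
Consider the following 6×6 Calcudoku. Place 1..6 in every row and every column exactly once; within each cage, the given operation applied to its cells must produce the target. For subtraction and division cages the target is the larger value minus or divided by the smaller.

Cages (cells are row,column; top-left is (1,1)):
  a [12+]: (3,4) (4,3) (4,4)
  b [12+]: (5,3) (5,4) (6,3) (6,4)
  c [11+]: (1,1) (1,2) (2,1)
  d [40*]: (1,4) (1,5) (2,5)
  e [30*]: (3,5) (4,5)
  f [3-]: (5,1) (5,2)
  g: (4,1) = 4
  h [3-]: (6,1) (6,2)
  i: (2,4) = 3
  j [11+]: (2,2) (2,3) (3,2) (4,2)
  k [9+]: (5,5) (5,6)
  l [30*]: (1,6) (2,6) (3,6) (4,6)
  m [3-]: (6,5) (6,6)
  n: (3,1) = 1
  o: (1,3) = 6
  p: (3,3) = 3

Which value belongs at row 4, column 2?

Cage o is a single given cell, which forces (1,3) = 6.
Cage i is a single given cell, which forces (2,4) = 3.
Cage n is given, so (3,1) = 1.
Cage p is a single given cell, which forces (3,3) = 3.
Cage g is given; hence (4,1) = 4.
Row 1 needs a 1, and only (1,6) is open for it.
The 4 cells of cage l must have product 30, so (4,6) = 3.
Column 5 needs a 1, and only (6,5) is open for it.
The two cells of cage m must have difference 3, which forces (6,6) = 4.
Column 5 needs a 3, and only (5,5) is open for it.
The two cells of cage k must have sum 9, so (5,6) = 6.
Cage d needs product 40; hence (1,4) = 5.
Column 4 already has 5, leaving (6,4) = 2.
Row 6 now contains 2, leaving (6,3) = 5.
Cage a has sum 12, leaving (3,4) = 4.
Column 3 now contains 5, which forces (4,3) = 2.
Cage a needs sum 12, leaving (4,4) = 6.
6 is placed in row 4; hence (4,5) = 5.
Column 4 now contains 4, which forces (5,4) = 1.
The 4 cells of cage j must have sum 11, which forces (2,2) = 4.
Cage j has sum 11; hence (2,3) = 1.
4 is placed in row 2; hence (2,5) = 2.
2 is placed in row 2; hence (2,6) = 5.
The 4 cells of cage j must have sum 11, which forces (3,2) = 5.
Column 5 now contains 5, so (3,5) = 6.
Column 6 now contains 5, which forces (3,6) = 2.
6 is placed in row 4, which forces (4,2) = 1.
Column 2 already has 5; hence (5,2) = 2.
Row 5 already has 1, so (5,3) = 4.
The 3 cells of cage c must have sum 11, leaving (1,1) = 2.
Column 2 now contains 2, so (1,2) = 3.
Column 5 already has 2, so (1,5) = 4.
Row 2 already has 5, which forces (2,1) = 6.
2 is placed in row 5, so (5,1) = 5.
Column 1 already has 6, which forces (6,1) = 3.
Column 2 now contains 3; hence (6,2) = 6.
The full grid is 2 3 6 5 4 1 / 6 4 1 3 2 5 / 1 5 3 4 6 2 / 4 1 2 6 5 3 / 5 2 4 1 3 6 / 3 6 5 2 1 4.

1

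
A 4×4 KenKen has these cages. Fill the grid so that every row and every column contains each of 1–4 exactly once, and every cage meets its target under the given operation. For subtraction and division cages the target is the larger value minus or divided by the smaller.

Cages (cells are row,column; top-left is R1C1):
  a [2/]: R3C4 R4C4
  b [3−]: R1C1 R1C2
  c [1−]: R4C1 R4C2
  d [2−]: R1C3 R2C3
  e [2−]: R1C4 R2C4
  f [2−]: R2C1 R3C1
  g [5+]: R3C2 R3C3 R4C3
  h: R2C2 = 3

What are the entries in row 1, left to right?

H is a freebie; hence R2C2 = 3.
Row 4 needs a 3, and only R4C1 is open for it.
The only place for 3 in row 3 is R3C3.
Cage g has sum 5; hence R3C2 = 1.
Cage g has sum 5, leaving R4C3 = 1.
Cage b needs two cells with difference 3, which forces R1C1 = 1.
Column 2 already has 1; hence R1C2 = 4.
Row 1 already has 4, leaving R1C3 = 2.
Row 1 already has 2, so R1C4 = 3.
Column 3 already has 2, so R2C3 = 4.
Column 2 already has 4; hence R4C2 = 2.
Row 4 already has 2, which forces R4C4 = 4.
4 is placed in row 2, which forces R2C1 = 2.
The two cells of cage e must have difference 2, which forces R2C4 = 1.
The two cells of cage f must have difference 2, which forces R3C1 = 4.
Column 4 already has 4, leaving R3C4 = 2.
Completed grid: 1 4 2 3 / 2 3 4 1 / 4 1 3 2 / 3 2 1 4.

1 4 2 3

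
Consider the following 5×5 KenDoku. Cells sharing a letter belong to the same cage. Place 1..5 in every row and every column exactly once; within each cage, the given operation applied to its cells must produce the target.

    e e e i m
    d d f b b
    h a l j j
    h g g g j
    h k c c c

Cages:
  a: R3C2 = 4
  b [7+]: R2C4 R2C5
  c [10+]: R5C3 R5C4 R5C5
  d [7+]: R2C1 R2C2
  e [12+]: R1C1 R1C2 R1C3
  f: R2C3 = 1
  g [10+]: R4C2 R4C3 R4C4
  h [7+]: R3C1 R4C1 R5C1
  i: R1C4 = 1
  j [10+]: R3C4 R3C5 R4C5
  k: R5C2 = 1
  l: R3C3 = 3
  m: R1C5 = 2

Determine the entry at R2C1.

5

Cage i is given; hence R1C4 = 1.
Cage m is a single given cell, so R1C5 = 2.
Cage f is a single given cell, so R2C3 = 1.
Cage a is a single given cell, so R3C2 = 4.
Cage l is a single given cell, so R3C3 = 3.
Cage k is a single given cell, which forces R5C2 = 1.
In row 4, 1 can only go at R4C1, so R4C1 = 1.
Column 1 already has 1, leaving R3C1 = 2.
Row 3 now contains 2; hence R3C4 = 5.
5 is placed in row 3, so R3C5 = 1.
The 3 cells of cage h must have sum 7, so R5C1 = 4.
The 3 cells of cage e must have sum 12; hence R1C3 = 4.
Column 1 now contains 4, which forces R2C1 = 5.
The two cells of cage d must have sum 7, leaving R2C2 = 2.
The 3 cells of cage j must have sum 10; hence R4C5 = 4.
Column 1 already has 5, leaving R1C1 = 3.
Cage e needs sum 12, so R1C2 = 5.
The two cells of cage b must have sum 7, leaving R2C4 = 4.
4 is placed in column 5, leaving R2C5 = 3.
Column 2 now contains 5, leaving R4C2 = 3.
Row 4 already has 3, so R4C4 = 2.
Column 4 now contains 2, which forces R5C4 = 3.
Column 5 now contains 3, which forces R5C5 = 5.
Row 4 already has 2, so R4C3 = 5.
Row 5 now contains 5, leaving R5C3 = 2.
The full grid is 3 5 4 1 2 / 5 2 1 4 3 / 2 4 3 5 1 / 1 3 5 2 4 / 4 1 2 3 5.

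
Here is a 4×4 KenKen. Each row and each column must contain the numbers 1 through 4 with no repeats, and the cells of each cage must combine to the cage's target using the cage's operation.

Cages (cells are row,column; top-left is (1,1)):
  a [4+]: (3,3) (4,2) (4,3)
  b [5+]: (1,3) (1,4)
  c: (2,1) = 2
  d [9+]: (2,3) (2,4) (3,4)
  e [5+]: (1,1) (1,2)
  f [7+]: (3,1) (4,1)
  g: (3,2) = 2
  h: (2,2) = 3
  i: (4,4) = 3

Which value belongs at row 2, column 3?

Cage c is given, leaving (2,1) = 2.
Cage h is a single given cell, leaving (2,2) = 3.
Row 2 now contains 3, leaving (2,3) = 4.
4 is placed in row 2, so (2,4) = 1.
G is a freebie, so (3,2) = 2.
Cage a needs sum 4, leaving (3,3) = 1.
The 3 cells of cage a must have sum 4; hence (4,2) = 1.
Cage a needs sum 4, which forces (4,3) = 2.
Cage i is given; hence (4,4) = 3.
The two cells of cage e must have sum 5, which forces (1,1) = 1.
Column 2 already has 1; hence (1,2) = 4.
Column 3 now contains 2, leaving (1,3) = 3.
The two cells of cage b must have sum 5; hence (1,4) = 2.
The two cells of cage f must have sum 7, so (3,1) = 3.
Column 4 now contains 3; hence (3,4) = 4.
3 is placed in row 4; hence (4,1) = 4.
The full grid is 1 4 3 2 / 2 3 4 1 / 3 2 1 4 / 4 1 2 3.

4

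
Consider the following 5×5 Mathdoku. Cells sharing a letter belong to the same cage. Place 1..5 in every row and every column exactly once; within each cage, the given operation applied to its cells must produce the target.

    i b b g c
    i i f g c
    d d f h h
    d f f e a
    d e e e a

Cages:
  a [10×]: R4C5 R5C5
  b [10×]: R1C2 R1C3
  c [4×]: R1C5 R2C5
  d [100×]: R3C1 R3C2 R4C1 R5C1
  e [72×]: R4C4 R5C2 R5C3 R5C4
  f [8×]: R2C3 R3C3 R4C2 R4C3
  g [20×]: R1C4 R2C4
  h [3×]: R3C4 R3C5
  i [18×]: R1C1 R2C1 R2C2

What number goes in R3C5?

3

Cage i has product 18, so R1C1 = 3.
Cage i has product 18; hence R2C1 = 2.
Cage i needs product 18, which forces R2C2 = 3.
The 4 cells of cage d must have product 100, leaving R3C2 = 5.
Cage f needs product 8, which forces R4C2 = 1.
Cage e has product 72, leaving R4C4 = 3.
5 is placed in column 2, leaving R1C2 = 2.
Cage b needs two cells with product 10, which forces R1C3 = 5.
Row 1 now contains 5, which forces R1C4 = 4.
4 is placed in row 1, which forces R1C5 = 1.
Column 4 already has 4; hence R2C4 = 5.
1 is placed in column 5, so R2C5 = 4.
Column 4 already has 3; hence R3C4 = 1.
Cage h needs two cells with product 3, which forces R3C5 = 3.
Column 2 already has 2; hence R5C2 = 4.
The 4 cells of cage e must have product 72, which forces R5C3 = 3.
Column 4 already has 4, which forces R5C4 = 2.
2 is placed in row 5; hence R5C5 = 5.
4 is placed in row 2, leaving R2C3 = 1.
Row 3 already has 1, which forces R3C1 = 4.
Row 3 now contains 4; hence R3C3 = 2.
Cage d needs product 100; hence R4C1 = 5.
2 is placed in column 3, which forces R4C3 = 4.
Column 5 already has 5, so R4C5 = 2.
Row 5 now contains 5, leaving R5C1 = 1.
The full grid is 3 2 5 4 1 / 2 3 1 5 4 / 4 5 2 1 3 / 5 1 4 3 2 / 1 4 3 2 5.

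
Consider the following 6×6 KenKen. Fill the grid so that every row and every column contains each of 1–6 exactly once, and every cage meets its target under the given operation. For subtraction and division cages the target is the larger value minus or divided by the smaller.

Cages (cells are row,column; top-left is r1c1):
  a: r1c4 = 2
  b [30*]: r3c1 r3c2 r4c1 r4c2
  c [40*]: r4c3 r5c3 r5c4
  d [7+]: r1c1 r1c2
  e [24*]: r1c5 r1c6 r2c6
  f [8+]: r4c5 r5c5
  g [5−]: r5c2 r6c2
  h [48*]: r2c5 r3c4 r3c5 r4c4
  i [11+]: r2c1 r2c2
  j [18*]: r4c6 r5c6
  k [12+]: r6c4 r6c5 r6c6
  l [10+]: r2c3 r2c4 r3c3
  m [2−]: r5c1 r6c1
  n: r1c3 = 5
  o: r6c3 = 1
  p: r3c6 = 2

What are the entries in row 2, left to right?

6 5 3 1 2 4

Cage n is given, which forces r1c3 = 5.
Cage a is a single given cell, leaving r1c4 = 2.
Cage p is given, leaving r3c6 = 2.
Cage o is given, which forces r6c3 = 1.
Cage g's pair has difference 5, so r5c2 = 1.
Cage c has product 40, which forces r5c4 = 5.
Row 6 already has 1, leaving r6c2 = 6.
Cage i needs two cells with sum 11, which forces r2c1 = 6.
Column 2 already has 6, leaving r2c2 = 5.
Column 2 now contains 5, so r3c2 = 3.
Column 2 now contains 3, leaving r4c2 = 2.
2 is placed in row 4; hence r4c3 = 4.
4 is placed in column 3, which forces r5c3 = 2.
The two cells of cage d must have sum 7, leaving r1c1 = 3.
Column 2 now contains 3, leaving r1c2 = 4.
Column 3 already has 2, leaving r2c3 = 3.
Cage l has sum 10; hence r2c4 = 1.
1 is placed in row 2, so r2c6 = 4.
4 is placed in column 3; hence r3c3 = 6.
Row 3 now contains 6; hence r3c4 = 4.
Row 3 now contains 4; hence r3c5 = 1.
Cage f needs two cells with sum 8, so r4c5 = 5.
3 is placed in column 1, leaving r5c1 = 4.
Cage f needs two cells with sum 8, which forces r5c5 = 3.
3 is placed in row 5, leaving r5c6 = 6.
Column 4 now contains 4, leaving r6c4 = 3.
Column 5 already has 3, so r6c5 = 4.
Row 6 now contains 3; hence r6c6 = 5.
1 is placed in column 5; hence r1c5 = 6.
Column 6 already has 6, leaving r1c6 = 1.
Row 2 already has 4, which forces r2c5 = 2.
Row 3 now contains 1, leaving r3c1 = 5.
Row 4 now contains 5, leaving r4c1 = 1.
Column 4 now contains 3, which forces r4c4 = 6.
Column 6 already has 6, leaving r4c6 = 3.
Row 6 already has 5, leaving r6c1 = 2.
Filled in: 3 4 5 2 6 1 / 6 5 3 1 2 4 / 5 3 6 4 1 2 / 1 2 4 6 5 3 / 4 1 2 5 3 6 / 2 6 1 3 4 5.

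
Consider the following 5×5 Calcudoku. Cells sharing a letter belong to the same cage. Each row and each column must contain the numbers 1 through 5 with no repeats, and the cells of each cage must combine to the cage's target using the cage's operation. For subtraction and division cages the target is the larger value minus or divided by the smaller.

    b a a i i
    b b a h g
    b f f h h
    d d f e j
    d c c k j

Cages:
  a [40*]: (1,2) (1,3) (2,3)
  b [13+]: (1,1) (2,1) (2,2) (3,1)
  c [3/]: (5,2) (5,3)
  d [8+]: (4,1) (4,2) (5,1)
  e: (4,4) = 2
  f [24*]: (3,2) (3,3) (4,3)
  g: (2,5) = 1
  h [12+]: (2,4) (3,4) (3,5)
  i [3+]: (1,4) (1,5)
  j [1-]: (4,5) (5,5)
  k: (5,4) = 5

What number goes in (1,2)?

Cage g is a single given cell, which forces (2,5) = 1.
Cage e is a single given cell, which forces (4,4) = 2.
K is a freebie; hence (5,4) = 5.
2 is placed in column 4, leaving (1,4) = 1.
Column 5 now contains 1, which forces (1,5) = 2.
Cage h has sum 12, which forces (3,5) = 5.
The 3 cells of cage a must have product 40, leaving (2,3) = 2.
Cage f has product 24; hence (3,2) = 2.
Row 3 already has 2, which forces (3,1) = 1.
The 3 cells of cage d must have sum 8, so (4,2) = 1.
Column 2 now contains 1, which forces (5,2) = 3.
Row 5 now contains 3, so (5,3) = 1.
Row 5 now contains 3, so (5,5) = 4.
Cage d has sum 8; hence (4,1) = 5.
Column 5 already has 4, leaving (4,5) = 3.
Row 5 already has 4, leaving (5,1) = 2.
Cage b has sum 13, so (2,2) = 5.
Cage f has product 24, leaving (3,3) = 3.
Row 3 now contains 3; hence (3,4) = 4.
3 is placed in row 4, which forces (4,3) = 4.
Column 2 now contains 5; hence (1,2) = 4.
Column 3 now contains 4, so (1,3) = 5.
Column 4 now contains 4, so (2,4) = 3.
Row 1 now contains 4; hence (1,1) = 3.
3 is placed in row 2; hence (2,1) = 4.
Completed grid: 3 4 5 1 2 / 4 5 2 3 1 / 1 2 3 4 5 / 5 1 4 2 3 / 2 3 1 5 4.

4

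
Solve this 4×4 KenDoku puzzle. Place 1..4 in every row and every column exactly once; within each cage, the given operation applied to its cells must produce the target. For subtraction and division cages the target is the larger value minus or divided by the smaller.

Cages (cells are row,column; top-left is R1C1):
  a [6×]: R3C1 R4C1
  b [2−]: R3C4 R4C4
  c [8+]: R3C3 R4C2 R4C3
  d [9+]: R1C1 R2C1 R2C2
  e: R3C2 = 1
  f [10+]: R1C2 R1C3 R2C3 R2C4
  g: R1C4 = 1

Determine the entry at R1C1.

4

Cage g is given, leaving R1C4 = 1.
E is a freebie, leaving R3C2 = 1.
The only place for 1 in row 4 is R4C3.
The only place for 4 in row 1 is R1C1.
The only place for 1 in row 2 is R2C1.
Cage d has sum 9, which forces R2C2 = 4.
Column 2 now contains 4, which forces R4C2 = 3.
Column 2 now contains 3, so R1C2 = 2.
Cage f needs sum 10, leaving R1C3 = 3.
Cage f has sum 10, leaving R2C3 = 2.
Cage f has sum 10, leaving R2C4 = 3.
The two cells of cage a must have product 6, which forces R3C1 = 3.
The 3 cells of cage c must have sum 8, which forces R3C3 = 4.
Row 3 already has 4; hence R3C4 = 2.
Row 4 now contains 3; hence R4C1 = 2.
2 is placed in column 4; hence R4C4 = 4.
The full grid is 4 2 3 1 / 1 4 2 3 / 3 1 4 2 / 2 3 1 4.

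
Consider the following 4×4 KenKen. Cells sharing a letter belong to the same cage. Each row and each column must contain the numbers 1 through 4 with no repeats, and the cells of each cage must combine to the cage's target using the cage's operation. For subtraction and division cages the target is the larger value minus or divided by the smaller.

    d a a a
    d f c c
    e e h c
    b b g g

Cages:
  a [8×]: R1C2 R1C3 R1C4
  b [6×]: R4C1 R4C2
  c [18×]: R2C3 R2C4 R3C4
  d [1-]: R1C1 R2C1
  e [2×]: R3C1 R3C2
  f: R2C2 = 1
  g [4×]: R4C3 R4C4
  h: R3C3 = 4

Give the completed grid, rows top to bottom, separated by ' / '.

F is a freebie; hence R2C2 = 1.
The 3 cells of cage c must have product 18, so R2C3 = 3.
Cage c needs product 18, which forces R2C4 = 2.
1 is placed in column 2; hence R3C2 = 2.
Cage h is a single given cell, so R3C3 = 4.
The 3 cells of cage c must have product 18, leaving R3C4 = 3.
Column 2 now contains 2, leaving R4C2 = 3.
Column 3 now contains 4, which forces R4C3 = 1.
1 is placed in row 4; hence R4C4 = 4.
Cage d needs two cells with difference 1, leaving R1C1 = 3.
Column 2 now contains 2, leaving R1C2 = 4.
Column 3 already has 1, leaving R1C3 = 2.
Column 4 already has 4, which forces R1C4 = 1.
Row 2 already has 2, which forces R2C1 = 4.
Row 3 already has 2, so R3C1 = 1.
Row 4 already has 3, which forces R4C1 = 2.

3 4 2 1 / 4 1 3 2 / 1 2 4 3 / 2 3 1 4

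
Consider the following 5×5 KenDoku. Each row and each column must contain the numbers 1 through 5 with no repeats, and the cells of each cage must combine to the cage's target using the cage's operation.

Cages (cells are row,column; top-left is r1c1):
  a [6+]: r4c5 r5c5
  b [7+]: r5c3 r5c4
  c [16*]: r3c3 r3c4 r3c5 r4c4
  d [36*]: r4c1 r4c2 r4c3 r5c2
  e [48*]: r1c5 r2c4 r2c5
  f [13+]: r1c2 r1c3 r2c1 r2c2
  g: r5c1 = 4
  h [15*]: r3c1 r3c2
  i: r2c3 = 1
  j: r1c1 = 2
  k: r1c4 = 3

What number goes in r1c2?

1

Cage j is a single given cell, leaving r1c1 = 2.
K is a freebie, so r1c4 = 3.
Cage e has product 48, leaving r1c5 = 4.
Cage i is a single given cell, so r2c3 = 1.
The 3 cells of cage e must have product 48, so r2c4 = 4.
Cage e has product 48, so r2c5 = 3.
4 is placed in column 4, leaving r3c4 = 1.
Row 3 already has 1; hence r3c5 = 2.
The 4 cells of cage c must have product 16, which forces r4c4 = 2.
Cage g is given; hence r5c1 = 4.
Cage d has product 36, which forces r5c2 = 3.
2 is placed in column 4, leaving r5c4 = 5.
Row 5 already has 5, leaving r5c5 = 1.
Cage f needs sum 13, leaving r1c2 = 1.
Column 3 already has 1, so r1c3 = 5.
3 is placed in row 2; hence r2c1 = 5.
Cage f has sum 13, which forces r2c2 = 2.
Cage h's pair has product 15; hence r3c1 = 3.
Column 2 now contains 3, which forces r3c2 = 5.
Row 3 now contains 2, which forces r3c3 = 4.
Column 1 already has 3, leaving r4c1 = 1.
1 is placed in column 2, so r4c2 = 4.
4 is placed in column 3, leaving r4c3 = 3.
Column 5 already has 1, which forces r4c5 = 5.
Row 5 already has 5, so r5c3 = 2.
The full grid is 2 1 5 3 4 / 5 2 1 4 3 / 3 5 4 1 2 / 1 4 3 2 5 / 4 3 2 5 1.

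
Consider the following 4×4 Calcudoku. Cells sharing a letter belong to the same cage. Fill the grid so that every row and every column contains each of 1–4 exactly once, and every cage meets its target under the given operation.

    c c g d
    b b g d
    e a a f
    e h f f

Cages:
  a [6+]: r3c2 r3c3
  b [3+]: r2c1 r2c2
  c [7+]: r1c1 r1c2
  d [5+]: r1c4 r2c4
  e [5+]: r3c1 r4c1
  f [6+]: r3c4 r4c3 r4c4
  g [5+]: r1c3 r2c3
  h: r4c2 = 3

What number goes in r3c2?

Cage h is a single given cell, so r4c2 = 3.
Cage c needs two cells with sum 7, which forces r1c1 = 3.
3 is placed in column 2, so r1c2 = 4.
4 is placed in column 2, which forces r3c2 = 2.
Row 3 already has 2, leaving r3c3 = 4.
The two cells of cage g must have sum 5, which forces r1c3 = 2.
Row 1 now contains 2, which forces r1c4 = 1.
Cage b's pair has sum 3; hence r2c1 = 2.
Column 2 already has 2, leaving r2c2 = 1.
The two cells of cage g must have sum 5, which forces r2c3 = 3.
Row 2 already has 3, so r2c4 = 4.
4 is placed in row 3, leaving r3c1 = 1.
Column 4 already has 1, leaving r3c4 = 3.
Cage e needs two cells with sum 5, so r4c1 = 4.
2 is placed in column 3; hence r4c3 = 1.
Column 4 already has 4, so r4c4 = 2.
The full grid is 3 4 2 1 / 2 1 3 4 / 1 2 4 3 / 4 3 1 2.

2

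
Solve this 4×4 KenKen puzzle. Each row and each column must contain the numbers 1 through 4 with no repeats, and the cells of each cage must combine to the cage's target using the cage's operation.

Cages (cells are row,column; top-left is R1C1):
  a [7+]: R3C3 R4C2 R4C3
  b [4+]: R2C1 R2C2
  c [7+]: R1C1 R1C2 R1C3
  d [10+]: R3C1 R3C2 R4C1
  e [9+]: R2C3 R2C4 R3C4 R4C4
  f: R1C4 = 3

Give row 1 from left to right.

1 2 4 3

F is a freebie, leaving R1C4 = 3.
Cage e has sum 9; hence R2C3 = 2.
The only place for 4 in row 2 is R2C4.
Column 3 needs a 3, and only R3C3 is open for it.
Cage d has sum 10, so R3C1 = 2.
Row 3 now contains 3; hence R3C2 = 4.
Row 3 already has 2; hence R3C4 = 1.
The 3 cells of cage d must have sum 10, leaving R4C1 = 4.
The 3 cells of cage a must have sum 7, which forces R4C2 = 3.
Cage a has sum 7; hence R4C3 = 1.
Column 4 now contains 1; hence R4C4 = 2.
4 is placed in column 1, which forces R1C1 = 1.
Cage c has sum 7; hence R1C2 = 2.
Column 3 already has 1, leaving R1C3 = 4.
Cage b needs two cells with sum 4; hence R2C1 = 3.
3 is placed in column 2, leaving R2C2 = 1.
Completed grid: 1 2 4 3 / 3 1 2 4 / 2 4 3 1 / 4 3 1 2.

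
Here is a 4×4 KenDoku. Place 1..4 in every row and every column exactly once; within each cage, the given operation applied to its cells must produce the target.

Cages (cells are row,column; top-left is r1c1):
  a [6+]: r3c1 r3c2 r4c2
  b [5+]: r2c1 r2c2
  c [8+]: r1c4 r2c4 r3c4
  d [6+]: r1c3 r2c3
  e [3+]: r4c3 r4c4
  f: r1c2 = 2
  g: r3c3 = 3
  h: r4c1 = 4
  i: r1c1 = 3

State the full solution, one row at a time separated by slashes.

3 2 4 1 / 1 4 2 3 / 2 1 3 4 / 4 3 1 2

Cage i is given, leaving r1c1 = 3.
Cage f is a single given cell, so r1c2 = 2.
Row 1 already has 2, leaving r1c3 = 4.
Row 1 already has 4, leaving r1c4 = 1.
Column 3 already has 4, so r2c3 = 2.
Cage g is given, leaving r3c3 = 3.
Row 3 now contains 3; hence r3c4 = 4.
Cage h is given; hence r4c1 = 4.
Column 3 now contains 2, leaving r4c3 = 1.
1 is placed in column 4, which forces r4c4 = 2.
Column 1 now contains 4, which forces r2c1 = 1.
Cage b needs two cells with sum 5, so r2c2 = 4.
Column 4 now contains 4; hence r2c4 = 3.
The 3 cells of cage a must have sum 6, which forces r3c1 = 2.
4 is placed in row 3; hence r3c2 = 1.
Row 4 already has 1, so r4c2 = 3.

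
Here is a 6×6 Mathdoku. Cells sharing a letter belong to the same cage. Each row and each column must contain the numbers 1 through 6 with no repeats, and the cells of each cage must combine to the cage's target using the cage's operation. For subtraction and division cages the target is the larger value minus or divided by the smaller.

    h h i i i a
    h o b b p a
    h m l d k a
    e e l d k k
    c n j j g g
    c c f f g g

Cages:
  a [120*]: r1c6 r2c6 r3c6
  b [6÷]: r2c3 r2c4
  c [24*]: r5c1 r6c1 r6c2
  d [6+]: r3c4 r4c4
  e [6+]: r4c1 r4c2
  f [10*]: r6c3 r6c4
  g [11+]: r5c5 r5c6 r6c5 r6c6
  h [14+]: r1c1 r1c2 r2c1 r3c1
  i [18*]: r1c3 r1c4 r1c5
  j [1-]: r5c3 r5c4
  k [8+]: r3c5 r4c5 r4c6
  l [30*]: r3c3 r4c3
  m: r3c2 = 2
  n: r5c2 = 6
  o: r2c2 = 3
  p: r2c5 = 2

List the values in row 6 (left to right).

Cage o is a single given cell, which forces r2c2 = 3.
Cage p is given, leaving r2c5 = 2.
M is a freebie; hence r3c2 = 2.
Cage n is a single given cell, so r5c2 = 6.
The only place for 2 in row 1 is r1c1.
Cage c needs product 24, so r6c1 = 6.
Cage h needs sum 14, so r3c1 = 3.
The only place for 4 in column 3 is r5c3.
4 is placed in row 5, leaving r5c1 = 1.
The 3 cells of cage c must have product 24, which forces r6c2 = 4.
Column 2 already has 4, leaving r1c2 = 5.
The 4 cells of cage h must have sum 14, which forces r2c1 = 4.
1 is placed in column 1; hence r4c1 = 5.
Cage e needs two cells with sum 6, so r4c2 = 1.
5 is placed in row 4; hence r4c3 = 6.
Row 4 now contains 1; hence r4c4 = 2.
2 is placed in column 4, so r6c4 = 5.
6 is placed in column 3, so r2c3 = 1.
The two cells of cage b must have quotient 6; hence r2c4 = 6.
6 is placed in row 2, so r2c6 = 5.
6 is placed in column 3, which forces r3c3 = 5.
Cage d needs two cells with sum 6, so r3c4 = 4.
The 3 cells of cage k must have sum 8, so r3c5 = 1.
Row 3 already has 4, which forces r3c6 = 6.
Column 4 already has 5, leaving r5c4 = 3.
Row 5 now contains 3, leaving r5c5 = 5.
Row 5 now contains 3; hence r5c6 = 2.
Row 6 now contains 5, leaving r6c3 = 2.
Column 5 already has 1; hence r6c5 = 3.
Row 6 now contains 3, leaving r6c6 = 1.
Column 3 now contains 1, leaving r1c3 = 3.
Column 4 already has 3, which forces r1c4 = 1.
Column 5 already has 3, which forces r1c5 = 6.
Column 6 already has 6; hence r1c6 = 4.
Column 5 already has 3, leaving r4c5 = 4.
Cage k has sum 8, so r4c6 = 3.
Filled in: 2 5 3 1 6 4 / 4 3 1 6 2 5 / 3 2 5 4 1 6 / 5 1 6 2 4 3 / 1 6 4 3 5 2 / 6 4 2 5 3 1.

6 4 2 5 3 1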